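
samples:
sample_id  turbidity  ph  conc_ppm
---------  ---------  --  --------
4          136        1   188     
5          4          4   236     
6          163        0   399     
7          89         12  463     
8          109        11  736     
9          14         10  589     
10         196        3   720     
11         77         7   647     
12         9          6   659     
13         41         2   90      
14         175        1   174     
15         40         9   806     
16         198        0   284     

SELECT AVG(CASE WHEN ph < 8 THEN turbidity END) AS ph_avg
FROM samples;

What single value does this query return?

sample_id=4: ✓ → 136
sample_id=5: ✓ → 4
sample_id=6: ✓ → 163
sample_id=7: ✗
sample_id=8: ✗
sample_id=9: ✗
sample_id=10: ✓ → 196
sample_id=11: ✓ → 77
sample_id=12: ✓ → 9
sample_id=13: ✓ → 41
sample_id=14: ✓ → 175
sample_id=15: ✗
sample_id=16: ✓ → 198
ph_avg = (136 + 4 + 163 + 196 + 77 + 9 + 41 + 175 + 198) / 9 = 111

111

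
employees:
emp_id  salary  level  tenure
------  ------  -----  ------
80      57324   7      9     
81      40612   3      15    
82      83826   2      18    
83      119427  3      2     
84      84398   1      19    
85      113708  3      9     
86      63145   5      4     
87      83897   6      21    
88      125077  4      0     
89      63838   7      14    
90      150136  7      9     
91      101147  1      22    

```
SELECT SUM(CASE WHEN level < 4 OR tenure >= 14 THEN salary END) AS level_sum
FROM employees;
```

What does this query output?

690853

emp_id=80: ✗
emp_id=81: ✓ → 40612
emp_id=82: ✓ → 83826
emp_id=83: ✓ → 119427
emp_id=84: ✓ → 84398
emp_id=85: ✓ → 113708
emp_id=86: ✗
emp_id=87: ✓ → 83897
emp_id=88: ✗
emp_id=89: ✓ → 63838
emp_id=90: ✗
emp_id=91: ✓ → 101147
level_sum = 40612 + 83826 + 119427 + 84398 + 113708 + 83897 + 63838 + 101147 = 690853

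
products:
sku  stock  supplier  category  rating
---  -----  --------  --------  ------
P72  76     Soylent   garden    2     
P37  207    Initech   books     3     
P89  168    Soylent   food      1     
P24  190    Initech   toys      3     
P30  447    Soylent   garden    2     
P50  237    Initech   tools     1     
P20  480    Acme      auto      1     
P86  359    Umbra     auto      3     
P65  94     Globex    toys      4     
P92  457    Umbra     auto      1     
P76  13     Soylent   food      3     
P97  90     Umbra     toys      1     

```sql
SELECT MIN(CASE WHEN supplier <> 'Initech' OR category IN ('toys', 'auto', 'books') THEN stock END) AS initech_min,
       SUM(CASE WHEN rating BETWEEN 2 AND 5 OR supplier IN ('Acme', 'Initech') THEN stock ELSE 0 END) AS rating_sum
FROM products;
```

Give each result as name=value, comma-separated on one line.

[initech_min: supplier <> 'Initech' OR category IN ('toys', 'auto', 'books')]
sku=P72: ✓ → 76
sku=P37: ✓ → 207
sku=P89: ✓ → 168
sku=P24: ✓ → 190
sku=P30: ✓ → 447
sku=P50: ✗
sku=P20: ✓ → 480
sku=P86: ✓ → 359
sku=P65: ✓ → 94
sku=P92: ✓ → 457
sku=P76: ✓ → 13
sku=P97: ✓ → 90
initech_min = MIN(76, 207, 168, 190, 447, 480, 359, 94, 457, 13, 90) = 13
—
[rating_sum: rating BETWEEN 2 AND 5 OR supplier IN ('Acme', 'Initech')]
sku=P72: ✓ → 76
sku=P37: ✓ → 207
sku=P89: ✗
sku=P24: ✓ → 190
sku=P30: ✓ → 447
sku=P50: ✓ → 237
sku=P20: ✓ → 480
sku=P86: ✓ → 359
sku=P65: ✓ → 94
sku=P92: ✗
sku=P76: ✓ → 13
sku=P97: ✗
rating_sum = 76 + 207 + 190 + 447 + 237 + 480 + 359 + 94 + 13 = 2103

initech_min=13, rating_sum=2103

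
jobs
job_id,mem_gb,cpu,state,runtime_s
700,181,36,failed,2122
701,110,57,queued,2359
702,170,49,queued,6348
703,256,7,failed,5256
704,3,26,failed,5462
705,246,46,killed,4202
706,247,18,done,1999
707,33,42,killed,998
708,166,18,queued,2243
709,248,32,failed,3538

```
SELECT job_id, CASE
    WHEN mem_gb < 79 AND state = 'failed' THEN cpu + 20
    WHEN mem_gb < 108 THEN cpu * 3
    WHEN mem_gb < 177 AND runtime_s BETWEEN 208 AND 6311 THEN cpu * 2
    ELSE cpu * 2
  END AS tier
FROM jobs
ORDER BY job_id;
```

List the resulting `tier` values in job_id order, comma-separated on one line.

72, 114, 98, 14, 46, 92, 36, 126, 36, 64

job_id=700: ELSE → 72
job_id=701: mem_gb < 177 AND runtime_s BETWEEN 208 AND 6311 → 114
job_id=702: ELSE → 98
job_id=703: ELSE → 14
job_id=704: mem_gb < 79 AND state = 'failed' → 46
job_id=705: ELSE → 92
job_id=706: ELSE → 36
job_id=707: mem_gb < 108 → 126
job_id=708: mem_gb < 177 AND runtime_s BETWEEN 208 AND 6311 → 36
job_id=709: ELSE → 64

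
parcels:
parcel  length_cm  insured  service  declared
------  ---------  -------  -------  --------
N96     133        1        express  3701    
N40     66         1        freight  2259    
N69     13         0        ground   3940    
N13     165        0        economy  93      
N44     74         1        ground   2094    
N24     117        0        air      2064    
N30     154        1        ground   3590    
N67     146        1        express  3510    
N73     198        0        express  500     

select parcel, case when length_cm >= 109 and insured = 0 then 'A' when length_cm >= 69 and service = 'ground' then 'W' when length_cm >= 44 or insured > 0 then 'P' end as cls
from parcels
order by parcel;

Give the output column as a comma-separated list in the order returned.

A, A, W, P, W, P, NULL, A, P

parcel=N13: length_cm >= 109 and insured = 0 → A
parcel=N24: length_cm >= 109 and insured = 0 → A
parcel=N30: length_cm >= 69 and service = 'ground' → W
parcel=N40: length_cm >= 44 or insured > 0 → P
parcel=N44: length_cm >= 69 and service = 'ground' → W
parcel=N67: length_cm >= 44 or insured > 0 → P
parcel=N69: (no match → NULL) → NULL
parcel=N73: length_cm >= 109 and insured = 0 → A
parcel=N96: length_cm >= 44 or insured > 0 → P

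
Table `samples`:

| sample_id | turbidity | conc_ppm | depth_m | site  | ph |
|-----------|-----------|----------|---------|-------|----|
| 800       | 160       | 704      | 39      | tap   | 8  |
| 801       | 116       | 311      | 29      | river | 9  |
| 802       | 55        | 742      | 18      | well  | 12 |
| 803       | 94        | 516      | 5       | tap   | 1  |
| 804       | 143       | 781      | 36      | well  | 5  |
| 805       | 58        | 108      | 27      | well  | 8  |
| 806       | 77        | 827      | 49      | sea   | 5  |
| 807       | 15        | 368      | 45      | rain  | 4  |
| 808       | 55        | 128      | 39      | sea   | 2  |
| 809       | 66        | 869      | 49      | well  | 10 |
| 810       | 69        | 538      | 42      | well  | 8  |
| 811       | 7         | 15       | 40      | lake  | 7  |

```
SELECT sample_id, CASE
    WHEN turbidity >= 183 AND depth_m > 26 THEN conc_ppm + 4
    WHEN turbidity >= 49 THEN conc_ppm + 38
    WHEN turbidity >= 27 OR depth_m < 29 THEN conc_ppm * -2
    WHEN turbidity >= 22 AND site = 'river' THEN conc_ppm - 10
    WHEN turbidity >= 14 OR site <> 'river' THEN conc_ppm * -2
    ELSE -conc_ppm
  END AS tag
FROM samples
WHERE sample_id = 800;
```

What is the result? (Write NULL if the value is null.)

742

sample_id = 800: turbidity=160, conc_ppm=704, depth_m=39, site=tap, ph=8.
turbidity >= 183 AND depth_m > 26 → false
turbidity >= 49 → true → 742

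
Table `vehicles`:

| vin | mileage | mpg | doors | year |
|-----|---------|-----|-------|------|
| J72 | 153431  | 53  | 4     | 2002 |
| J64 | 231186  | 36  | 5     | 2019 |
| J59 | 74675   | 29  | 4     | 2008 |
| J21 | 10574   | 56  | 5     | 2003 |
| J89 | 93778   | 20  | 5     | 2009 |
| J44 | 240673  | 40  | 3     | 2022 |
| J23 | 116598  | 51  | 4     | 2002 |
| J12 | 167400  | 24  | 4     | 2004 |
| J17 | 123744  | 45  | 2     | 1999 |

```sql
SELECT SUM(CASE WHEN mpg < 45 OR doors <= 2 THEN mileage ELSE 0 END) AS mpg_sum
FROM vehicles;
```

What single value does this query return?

vin=J72: ✗
vin=J64: ✓ → 231186
vin=J59: ✓ → 74675
vin=J21: ✗
vin=J89: ✓ → 93778
vin=J44: ✓ → 240673
vin=J23: ✗
vin=J12: ✓ → 167400
vin=J17: ✓ → 123744
mpg_sum = 231186 + 74675 + 93778 + 240673 + 167400 + 123744 = 931456

931456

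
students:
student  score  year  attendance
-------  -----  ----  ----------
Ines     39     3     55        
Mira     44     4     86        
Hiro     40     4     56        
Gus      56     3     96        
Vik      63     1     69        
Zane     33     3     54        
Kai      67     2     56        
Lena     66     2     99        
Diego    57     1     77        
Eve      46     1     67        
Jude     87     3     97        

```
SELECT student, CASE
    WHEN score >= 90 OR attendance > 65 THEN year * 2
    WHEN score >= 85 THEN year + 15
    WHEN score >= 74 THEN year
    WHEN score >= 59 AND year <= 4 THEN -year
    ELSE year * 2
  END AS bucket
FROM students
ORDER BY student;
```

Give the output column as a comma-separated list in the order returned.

2, 2, 6, 8, 6, 6, -2, 4, 8, 2, 6

student=Diego: score >= 90 OR attendance > 65 → 2
student=Eve: score >= 90 OR attendance > 65 → 2
student=Gus: score >= 90 OR attendance > 65 → 6
student=Hiro: ELSE → 8
student=Ines: ELSE → 6
student=Jude: score >= 90 OR attendance > 65 → 6
student=Kai: score >= 59 AND year <= 4 → -2
student=Lena: score >= 90 OR attendance > 65 → 4
student=Mira: score >= 90 OR attendance > 65 → 8
student=Vik: score >= 90 OR attendance > 65 → 2
student=Zane: ELSE → 6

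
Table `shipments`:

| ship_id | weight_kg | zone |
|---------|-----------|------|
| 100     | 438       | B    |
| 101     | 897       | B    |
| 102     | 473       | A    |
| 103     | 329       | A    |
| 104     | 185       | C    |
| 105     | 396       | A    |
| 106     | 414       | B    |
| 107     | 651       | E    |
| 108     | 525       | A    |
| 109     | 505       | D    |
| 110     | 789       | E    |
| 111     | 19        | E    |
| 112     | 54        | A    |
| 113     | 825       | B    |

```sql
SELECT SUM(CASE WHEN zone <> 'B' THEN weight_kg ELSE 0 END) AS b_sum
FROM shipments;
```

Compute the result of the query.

ship_id=100: ✗
ship_id=101: ✗
ship_id=102: ✓ → 473
ship_id=103: ✓ → 329
ship_id=104: ✓ → 185
ship_id=105: ✓ → 396
ship_id=106: ✗
ship_id=107: ✓ → 651
ship_id=108: ✓ → 525
ship_id=109: ✓ → 505
ship_id=110: ✓ → 789
ship_id=111: ✓ → 19
ship_id=112: ✓ → 54
ship_id=113: ✗
b_sum = 473 + 329 + 185 + 396 + 651 + 525 + 505 + 789 + 19 + 54 = 3926

3926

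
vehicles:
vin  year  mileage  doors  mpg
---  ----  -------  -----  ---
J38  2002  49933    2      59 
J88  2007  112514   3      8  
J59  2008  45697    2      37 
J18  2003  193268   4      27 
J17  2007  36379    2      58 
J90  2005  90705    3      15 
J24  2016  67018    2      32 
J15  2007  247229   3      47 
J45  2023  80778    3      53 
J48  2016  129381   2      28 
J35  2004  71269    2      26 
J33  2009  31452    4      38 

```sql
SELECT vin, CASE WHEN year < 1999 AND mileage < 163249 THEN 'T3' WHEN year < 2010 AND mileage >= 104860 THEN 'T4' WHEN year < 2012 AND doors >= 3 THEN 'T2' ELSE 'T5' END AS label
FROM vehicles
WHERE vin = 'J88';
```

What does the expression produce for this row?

vin = J88: year=2007, mileage=112514, doors=3, mpg=8.
year < 1999 AND mileage < 163249 → false
year < 2010 AND mileage >= 104860 → true → T4

T4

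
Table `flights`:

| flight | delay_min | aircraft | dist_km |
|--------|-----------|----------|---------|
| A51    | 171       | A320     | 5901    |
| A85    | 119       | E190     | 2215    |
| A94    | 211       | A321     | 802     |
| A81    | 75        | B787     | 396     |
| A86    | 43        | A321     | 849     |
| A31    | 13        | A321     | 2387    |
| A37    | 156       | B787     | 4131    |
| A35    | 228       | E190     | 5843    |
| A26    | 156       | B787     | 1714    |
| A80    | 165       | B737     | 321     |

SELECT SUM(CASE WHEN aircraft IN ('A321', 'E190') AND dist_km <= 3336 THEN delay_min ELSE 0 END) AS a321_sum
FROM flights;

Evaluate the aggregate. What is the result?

flight=A51: ✗
flight=A85: ✓ → 119
flight=A94: ✓ → 211
flight=A81: ✗
flight=A86: ✓ → 43
flight=A31: ✓ → 13
flight=A37: ✗
flight=A35: ✗
flight=A26: ✗
flight=A80: ✗
a321_sum = 119 + 211 + 43 + 13 = 386

386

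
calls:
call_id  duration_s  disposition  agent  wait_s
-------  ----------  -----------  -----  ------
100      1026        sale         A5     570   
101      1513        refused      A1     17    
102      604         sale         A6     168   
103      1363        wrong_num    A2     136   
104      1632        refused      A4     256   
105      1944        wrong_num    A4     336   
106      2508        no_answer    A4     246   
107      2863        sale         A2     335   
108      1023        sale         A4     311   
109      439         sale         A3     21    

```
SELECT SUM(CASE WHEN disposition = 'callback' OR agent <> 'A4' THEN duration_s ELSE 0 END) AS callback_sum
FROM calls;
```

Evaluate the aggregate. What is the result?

7808

call_id=100: ✓ → 1026
call_id=101: ✓ → 1513
call_id=102: ✓ → 604
call_id=103: ✓ → 1363
call_id=104: ✗
call_id=105: ✗
call_id=106: ✗
call_id=107: ✓ → 2863
call_id=108: ✗
call_id=109: ✓ → 439
callback_sum = 1026 + 1513 + 604 + 1363 + 2863 + 439 = 7808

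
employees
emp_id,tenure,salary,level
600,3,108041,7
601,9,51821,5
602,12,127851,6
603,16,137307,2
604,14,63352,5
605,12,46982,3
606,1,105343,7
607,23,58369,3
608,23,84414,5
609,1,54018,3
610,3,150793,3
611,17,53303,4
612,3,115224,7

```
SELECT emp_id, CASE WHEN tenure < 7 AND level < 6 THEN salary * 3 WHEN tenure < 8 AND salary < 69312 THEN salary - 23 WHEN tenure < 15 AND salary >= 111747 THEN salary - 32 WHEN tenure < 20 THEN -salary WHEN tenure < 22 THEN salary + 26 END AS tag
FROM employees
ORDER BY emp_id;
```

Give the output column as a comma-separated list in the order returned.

-108041, -51821, 127819, -137307, -63352, -46982, -105343, NULL, NULL, 162054, 452379, -53303, 115192

emp_id=600: tenure < 20 → -108041
emp_id=601: tenure < 20 → -51821
emp_id=602: tenure < 15 AND salary >= 111747 → 127819
emp_id=603: tenure < 20 → -137307
emp_id=604: tenure < 20 → -63352
emp_id=605: tenure < 20 → -46982
emp_id=606: tenure < 20 → -105343
emp_id=607: (no match → NULL) → NULL
emp_id=608: (no match → NULL) → NULL
emp_id=609: tenure < 7 AND level < 6 → 162054
emp_id=610: tenure < 7 AND level < 6 → 452379
emp_id=611: tenure < 20 → -53303
emp_id=612: tenure < 15 AND salary >= 111747 → 115192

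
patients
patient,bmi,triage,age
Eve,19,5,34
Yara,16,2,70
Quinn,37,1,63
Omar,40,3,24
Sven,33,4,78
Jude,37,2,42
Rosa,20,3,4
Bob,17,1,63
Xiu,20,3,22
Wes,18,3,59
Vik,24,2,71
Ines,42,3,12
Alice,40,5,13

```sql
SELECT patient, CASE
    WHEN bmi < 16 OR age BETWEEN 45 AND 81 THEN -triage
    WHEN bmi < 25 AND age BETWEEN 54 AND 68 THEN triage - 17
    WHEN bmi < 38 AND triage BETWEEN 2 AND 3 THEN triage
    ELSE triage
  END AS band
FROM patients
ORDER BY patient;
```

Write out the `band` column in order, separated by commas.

5, -1, 5, 3, 2, 3, -1, 3, -4, -2, -3, 3, -2

patient=Alice: ELSE → 5
patient=Bob: bmi < 16 OR age BETWEEN 45 AND 81 → -1
patient=Eve: ELSE → 5
patient=Ines: ELSE → 3
patient=Jude: bmi < 38 AND triage BETWEEN 2 AND 3 → 2
patient=Omar: ELSE → 3
patient=Quinn: bmi < 16 OR age BETWEEN 45 AND 81 → -1
patient=Rosa: bmi < 38 AND triage BETWEEN 2 AND 3 → 3
patient=Sven: bmi < 16 OR age BETWEEN 45 AND 81 → -4
patient=Vik: bmi < 16 OR age BETWEEN 45 AND 81 → -2
patient=Wes: bmi < 16 OR age BETWEEN 45 AND 81 → -3
patient=Xiu: bmi < 38 AND triage BETWEEN 2 AND 3 → 3
patient=Yara: bmi < 16 OR age BETWEEN 45 AND 81 → -2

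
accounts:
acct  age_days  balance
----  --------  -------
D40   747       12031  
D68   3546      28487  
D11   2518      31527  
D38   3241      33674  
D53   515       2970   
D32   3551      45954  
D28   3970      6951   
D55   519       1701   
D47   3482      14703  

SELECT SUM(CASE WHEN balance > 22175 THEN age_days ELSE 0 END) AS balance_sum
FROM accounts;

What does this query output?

12856

acct=D40: ✗
acct=D68: ✓ → 3546
acct=D11: ✓ → 2518
acct=D38: ✓ → 3241
acct=D53: ✗
acct=D32: ✓ → 3551
acct=D28: ✗
acct=D55: ✗
acct=D47: ✗
balance_sum = 3546 + 2518 + 3241 + 3551 = 12856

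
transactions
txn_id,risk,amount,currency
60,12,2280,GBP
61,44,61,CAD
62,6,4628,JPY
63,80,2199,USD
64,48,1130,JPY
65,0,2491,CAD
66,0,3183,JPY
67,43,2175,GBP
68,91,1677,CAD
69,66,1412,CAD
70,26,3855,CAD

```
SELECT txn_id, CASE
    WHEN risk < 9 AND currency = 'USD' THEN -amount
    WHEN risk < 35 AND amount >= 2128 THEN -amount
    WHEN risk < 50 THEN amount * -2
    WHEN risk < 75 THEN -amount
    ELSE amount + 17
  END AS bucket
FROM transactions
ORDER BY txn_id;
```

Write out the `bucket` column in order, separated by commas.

txn_id=60: risk < 35 AND amount >= 2128 → -2280
txn_id=61: risk < 50 → -122
txn_id=62: risk < 35 AND amount >= 2128 → -4628
txn_id=63: ELSE → 2216
txn_id=64: risk < 50 → -2260
txn_id=65: risk < 35 AND amount >= 2128 → -2491
txn_id=66: risk < 35 AND amount >= 2128 → -3183
txn_id=67: risk < 50 → -4350
txn_id=68: ELSE → 1694
txn_id=69: risk < 75 → -1412
txn_id=70: risk < 35 AND amount >= 2128 → -3855

-2280, -122, -4628, 2216, -2260, -2491, -3183, -4350, 1694, -1412, -3855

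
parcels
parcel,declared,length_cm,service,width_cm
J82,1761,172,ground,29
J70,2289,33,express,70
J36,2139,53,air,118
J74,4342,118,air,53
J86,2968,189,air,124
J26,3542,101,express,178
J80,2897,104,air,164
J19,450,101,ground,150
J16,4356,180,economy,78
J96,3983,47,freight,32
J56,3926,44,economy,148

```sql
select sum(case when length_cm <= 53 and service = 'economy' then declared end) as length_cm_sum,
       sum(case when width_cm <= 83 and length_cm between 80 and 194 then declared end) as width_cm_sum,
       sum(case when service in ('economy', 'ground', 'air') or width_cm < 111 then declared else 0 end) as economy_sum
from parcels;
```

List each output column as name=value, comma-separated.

[length_cm_sum: length_cm <= 53 and service = 'economy']
parcel=J82: ✗
parcel=J70: ✗
parcel=J36: ✗
parcel=J74: ✗
parcel=J86: ✗
parcel=J26: ✗
parcel=J80: ✗
parcel=J19: ✗
parcel=J16: ✗
parcel=J96: ✗
parcel=J56: ✓ → 3926
length_cm_sum = 3926
—
[width_cm_sum: width_cm <= 83 and length_cm between 80 and 194]
parcel=J82: ✓ → 1761
parcel=J70: ✗
parcel=J36: ✗
parcel=J74: ✓ → 4342
parcel=J86: ✗
parcel=J26: ✗
parcel=J80: ✗
parcel=J19: ✗
parcel=J16: ✓ → 4356
parcel=J96: ✗
parcel=J56: ✗
width_cm_sum = 1761 + 4342 + 4356 = 10459
—
[economy_sum: service in ('economy', 'ground', 'air') or width_cm < 111]
parcel=J82: ✓ → 1761
parcel=J70: ✓ → 2289
parcel=J36: ✓ → 2139
parcel=J74: ✓ → 4342
parcel=J86: ✓ → 2968
parcel=J26: ✗
parcel=J80: ✓ → 2897
parcel=J19: ✓ → 450
parcel=J16: ✓ → 4356
parcel=J96: ✓ → 3983
parcel=J56: ✓ → 3926
economy_sum = 1761 + 2289 + 2139 + 4342 + 2968 + 2897 + 450 + 4356 + 3983 + 3926 = 29111

length_cm_sum=3926, width_cm_sum=10459, economy_sum=29111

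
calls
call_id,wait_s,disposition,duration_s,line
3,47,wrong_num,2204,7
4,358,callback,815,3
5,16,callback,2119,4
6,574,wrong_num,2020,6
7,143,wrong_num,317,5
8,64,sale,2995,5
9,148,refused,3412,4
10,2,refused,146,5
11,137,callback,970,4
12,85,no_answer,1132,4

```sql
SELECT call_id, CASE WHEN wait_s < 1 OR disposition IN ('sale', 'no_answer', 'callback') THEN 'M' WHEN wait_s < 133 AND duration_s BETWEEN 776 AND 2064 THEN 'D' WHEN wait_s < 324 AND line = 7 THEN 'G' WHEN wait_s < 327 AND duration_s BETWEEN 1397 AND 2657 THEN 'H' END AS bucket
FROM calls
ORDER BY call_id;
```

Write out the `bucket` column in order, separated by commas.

call_id=3: wait_s < 324 AND line = 7 → G
call_id=4: wait_s < 1 OR disposition IN ('sale', 'no_answer', 'callback') → M
call_id=5: wait_s < 1 OR disposition IN ('sale', 'no_answer', 'callback') → M
call_id=6: (no match → NULL) → NULL
call_id=7: (no match → NULL) → NULL
call_id=8: wait_s < 1 OR disposition IN ('sale', 'no_answer', 'callback') → M
call_id=9: (no match → NULL) → NULL
call_id=10: (no match → NULL) → NULL
call_id=11: wait_s < 1 OR disposition IN ('sale', 'no_answer', 'callback') → M
call_id=12: wait_s < 1 OR disposition IN ('sale', 'no_answer', 'callback') → M

G, M, M, NULL, NULL, M, NULL, NULL, M, M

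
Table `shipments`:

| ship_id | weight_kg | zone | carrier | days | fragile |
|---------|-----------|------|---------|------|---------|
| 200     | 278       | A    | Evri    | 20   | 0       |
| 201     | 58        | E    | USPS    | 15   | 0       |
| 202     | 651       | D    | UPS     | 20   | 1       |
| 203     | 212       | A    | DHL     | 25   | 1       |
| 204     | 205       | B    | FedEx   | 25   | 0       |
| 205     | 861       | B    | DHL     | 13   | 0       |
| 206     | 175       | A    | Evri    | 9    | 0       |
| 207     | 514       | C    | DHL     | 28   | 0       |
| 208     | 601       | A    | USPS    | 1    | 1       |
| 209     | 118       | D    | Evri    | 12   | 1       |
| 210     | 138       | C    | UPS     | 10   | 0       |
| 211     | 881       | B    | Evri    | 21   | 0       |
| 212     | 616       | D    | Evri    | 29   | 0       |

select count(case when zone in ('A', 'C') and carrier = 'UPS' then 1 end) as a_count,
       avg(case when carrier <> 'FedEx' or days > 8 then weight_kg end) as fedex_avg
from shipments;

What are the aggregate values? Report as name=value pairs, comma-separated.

a_count=1, fedex_avg=408.3076923077

[a_count: zone in ('A', 'C') and carrier = 'UPS']
ship_id=200: ✗
ship_id=201: ✗
ship_id=202: ✗
ship_id=203: ✗
ship_id=204: ✗
ship_id=205: ✗
ship_id=206: ✗
ship_id=207: ✗
ship_id=208: ✗
ship_id=209: ✗
ship_id=210: ✓ → 1
ship_id=211: ✗
ship_id=212: ✗
a_count = COUNT(1) = 1
—
[fedex_avg: carrier <> 'FedEx' or days > 8]
ship_id=200: ✓ → 278
ship_id=201: ✓ → 58
ship_id=202: ✓ → 651
ship_id=203: ✓ → 212
ship_id=204: ✓ → 205
ship_id=205: ✓ → 861
ship_id=206: ✓ → 175
ship_id=207: ✓ → 514
ship_id=208: ✓ → 601
ship_id=209: ✓ → 118
ship_id=210: ✓ → 138
ship_id=211: ✓ → 881
ship_id=212: ✓ → 616
fedex_avg = (278 + 58 + 651 + 212 + 205 + 861 + 175 + 514 + 601 + 118 + 138 + 881 + 616) / 13 = 408.3076923077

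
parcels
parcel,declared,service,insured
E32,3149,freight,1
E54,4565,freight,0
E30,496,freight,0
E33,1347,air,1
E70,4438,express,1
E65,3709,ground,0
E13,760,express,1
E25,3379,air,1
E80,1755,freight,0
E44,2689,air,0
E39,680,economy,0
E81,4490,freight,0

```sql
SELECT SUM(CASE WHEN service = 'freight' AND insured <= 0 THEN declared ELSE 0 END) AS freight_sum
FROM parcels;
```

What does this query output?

11306

parcel=E32: ✗
parcel=E54: ✓ → 4565
parcel=E30: ✓ → 496
parcel=E33: ✗
parcel=E70: ✗
parcel=E65: ✗
parcel=E13: ✗
parcel=E25: ✗
parcel=E80: ✓ → 1755
parcel=E44: ✗
parcel=E39: ✗
parcel=E81: ✓ → 4490
freight_sum = 4565 + 496 + 1755 + 4490 = 11306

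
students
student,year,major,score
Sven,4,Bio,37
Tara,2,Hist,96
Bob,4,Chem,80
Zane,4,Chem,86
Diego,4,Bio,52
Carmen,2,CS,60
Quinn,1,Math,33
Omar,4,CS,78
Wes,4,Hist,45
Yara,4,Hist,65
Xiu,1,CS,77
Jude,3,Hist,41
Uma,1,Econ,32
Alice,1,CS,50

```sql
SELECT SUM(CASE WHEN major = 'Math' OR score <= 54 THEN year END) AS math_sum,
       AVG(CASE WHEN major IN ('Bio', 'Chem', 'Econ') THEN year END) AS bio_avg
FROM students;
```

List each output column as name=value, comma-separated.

math_sum=18, bio_avg=3.4

[math_sum: major = 'Math' OR score <= 54]
student=Sven: ✓ → 4
student=Tara: ✗
student=Bob: ✗
student=Zane: ✗
student=Diego: ✓ → 4
student=Carmen: ✗
student=Quinn: ✓ → 1
student=Omar: ✗
student=Wes: ✓ → 4
student=Yara: ✗
student=Xiu: ✗
student=Jude: ✓ → 3
student=Uma: ✓ → 1
student=Alice: ✓ → 1
math_sum = 4 + 4 + 1 + 4 + 3 + 1 + 1 = 18
—
[bio_avg: major IN ('Bio', 'Chem', 'Econ')]
student=Sven: ✓ → 4
student=Tara: ✗
student=Bob: ✓ → 4
student=Zane: ✓ → 4
student=Diego: ✓ → 4
student=Carmen: ✗
student=Quinn: ✗
student=Omar: ✗
student=Wes: ✗
student=Yara: ✗
student=Xiu: ✗
student=Jude: ✗
student=Uma: ✓ → 1
student=Alice: ✗
bio_avg = (4 + 4 + 4 + 4 + 1) / 5 = 3.4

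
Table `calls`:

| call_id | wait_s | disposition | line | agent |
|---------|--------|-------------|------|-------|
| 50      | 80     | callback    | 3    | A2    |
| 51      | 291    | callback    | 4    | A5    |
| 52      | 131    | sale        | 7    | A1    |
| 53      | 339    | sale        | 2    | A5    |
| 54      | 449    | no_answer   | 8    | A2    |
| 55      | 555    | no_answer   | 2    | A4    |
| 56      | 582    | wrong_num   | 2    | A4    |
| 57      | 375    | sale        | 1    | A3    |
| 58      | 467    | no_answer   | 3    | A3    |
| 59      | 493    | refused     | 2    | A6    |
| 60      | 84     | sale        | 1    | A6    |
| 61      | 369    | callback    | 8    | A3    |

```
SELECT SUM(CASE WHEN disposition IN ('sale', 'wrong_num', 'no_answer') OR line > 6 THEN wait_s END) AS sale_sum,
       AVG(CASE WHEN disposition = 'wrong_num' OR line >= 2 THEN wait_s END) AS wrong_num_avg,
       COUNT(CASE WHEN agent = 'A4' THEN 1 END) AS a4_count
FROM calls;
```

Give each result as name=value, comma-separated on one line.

[sale_sum: disposition IN ('sale', 'wrong_num', 'no_answer') OR line > 6]
call_id=50: ✗
call_id=51: ✗
call_id=52: ✓ → 131
call_id=53: ✓ → 339
call_id=54: ✓ → 449
call_id=55: ✓ → 555
call_id=56: ✓ → 582
call_id=57: ✓ → 375
call_id=58: ✓ → 467
call_id=59: ✗
call_id=60: ✓ → 84
call_id=61: ✓ → 369
sale_sum = 131 + 339 + 449 + 555 + 582 + 375 + 467 + 84 + 369 = 3351
—
[wrong_num_avg: disposition = 'wrong_num' OR line >= 2]
call_id=50: ✓ → 80
call_id=51: ✓ → 291
call_id=52: ✓ → 131
call_id=53: ✓ → 339
call_id=54: ✓ → 449
call_id=55: ✓ → 555
call_id=56: ✓ → 582
call_id=57: ✗
call_id=58: ✓ → 467
call_id=59: ✓ → 493
call_id=60: ✗
call_id=61: ✓ → 369
wrong_num_avg = (80 + 291 + 131 + 339 + 449 + 555 + 582 + 467 + 493 + 369) / 10 = 375.6
—
[a4_count: agent = 'A4']
call_id=50: ✗
call_id=51: ✗
call_id=52: ✗
call_id=53: ✗
call_id=54: ✗
call_id=55: ✓ → 1
call_id=56: ✓ → 1
call_id=57: ✗
call_id=58: ✗
call_id=59: ✗
call_id=60: ✗
call_id=61: ✗
a4_count = COUNT(1, 1) = 2

sale_sum=3351, wrong_num_avg=375.6, a4_count=2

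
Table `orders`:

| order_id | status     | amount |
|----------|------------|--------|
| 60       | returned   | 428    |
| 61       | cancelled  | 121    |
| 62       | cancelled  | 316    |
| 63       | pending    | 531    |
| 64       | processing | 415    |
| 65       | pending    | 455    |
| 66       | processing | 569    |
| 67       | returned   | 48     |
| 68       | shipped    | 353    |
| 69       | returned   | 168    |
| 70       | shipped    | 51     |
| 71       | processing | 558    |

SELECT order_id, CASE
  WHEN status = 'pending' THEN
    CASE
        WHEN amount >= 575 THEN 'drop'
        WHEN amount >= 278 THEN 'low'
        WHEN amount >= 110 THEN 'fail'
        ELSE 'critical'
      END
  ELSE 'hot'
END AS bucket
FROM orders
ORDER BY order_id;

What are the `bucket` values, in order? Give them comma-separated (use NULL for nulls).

hot, hot, hot, low, hot, low, hot, hot, hot, hot, hot, hot

order_id=60: status='returned' → outer ELSE → hot
order_id=61: status='cancelled' → outer ELSE → hot
order_id=62: status='cancelled' → outer ELSE → hot
order_id=63: status='pending' → inner[amount >= 278] → low
order_id=64: status='processing' → outer ELSE → hot
order_id=65: status='pending' → inner[amount >= 278] → low
order_id=66: status='processing' → outer ELSE → hot
order_id=67: status='returned' → outer ELSE → hot
order_id=68: status='shipped' → outer ELSE → hot
order_id=69: status='returned' → outer ELSE → hot
order_id=70: status='shipped' → outer ELSE → hot
order_id=71: status='processing' → outer ELSE → hot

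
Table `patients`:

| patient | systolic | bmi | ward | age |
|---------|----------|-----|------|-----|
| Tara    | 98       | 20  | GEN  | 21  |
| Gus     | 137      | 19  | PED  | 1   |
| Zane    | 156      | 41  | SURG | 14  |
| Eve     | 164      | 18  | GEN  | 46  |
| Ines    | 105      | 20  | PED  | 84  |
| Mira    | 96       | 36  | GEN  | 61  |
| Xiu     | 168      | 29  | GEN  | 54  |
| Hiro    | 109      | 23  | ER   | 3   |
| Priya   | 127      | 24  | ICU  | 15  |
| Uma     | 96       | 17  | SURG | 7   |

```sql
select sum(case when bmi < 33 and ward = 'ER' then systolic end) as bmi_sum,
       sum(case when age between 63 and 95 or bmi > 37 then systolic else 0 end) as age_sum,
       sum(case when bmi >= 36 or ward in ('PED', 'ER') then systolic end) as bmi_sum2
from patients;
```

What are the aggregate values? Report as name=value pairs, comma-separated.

[bmi_sum: bmi < 33 and ward = 'ER']
patient=Tara: ✗
patient=Gus: ✗
patient=Zane: ✗
patient=Eve: ✗
patient=Ines: ✗
patient=Mira: ✗
patient=Xiu: ✗
patient=Hiro: ✓ → 109
patient=Priya: ✗
patient=Uma: ✗
bmi_sum = 109
—
[age_sum: age between 63 and 95 or bmi > 37]
patient=Tara: ✗
patient=Gus: ✗
patient=Zane: ✓ → 156
patient=Eve: ✗
patient=Ines: ✓ → 105
patient=Mira: ✗
patient=Xiu: ✗
patient=Hiro: ✗
patient=Priya: ✗
patient=Uma: ✗
age_sum = 156 + 105 = 261
—
[bmi_sum2: bmi >= 36 or ward in ('PED', 'ER')]
patient=Tara: ✗
patient=Gus: ✓ → 137
patient=Zane: ✓ → 156
patient=Eve: ✗
patient=Ines: ✓ → 105
patient=Mira: ✓ → 96
patient=Xiu: ✗
patient=Hiro: ✓ → 109
patient=Priya: ✗
patient=Uma: ✗
bmi_sum2 = 137 + 156 + 105 + 96 + 109 = 603

bmi_sum=109, age_sum=261, bmi_sum2=603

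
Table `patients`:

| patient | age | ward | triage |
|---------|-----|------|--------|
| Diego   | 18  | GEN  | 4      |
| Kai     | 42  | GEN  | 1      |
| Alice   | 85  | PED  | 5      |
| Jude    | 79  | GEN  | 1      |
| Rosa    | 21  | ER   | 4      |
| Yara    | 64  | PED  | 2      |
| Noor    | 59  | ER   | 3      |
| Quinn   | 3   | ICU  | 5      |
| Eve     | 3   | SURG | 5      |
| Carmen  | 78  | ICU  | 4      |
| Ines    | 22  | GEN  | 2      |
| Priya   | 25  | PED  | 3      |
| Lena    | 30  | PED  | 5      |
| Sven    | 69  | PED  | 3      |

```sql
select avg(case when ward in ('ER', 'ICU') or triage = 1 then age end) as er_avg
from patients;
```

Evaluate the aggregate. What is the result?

patient=Diego: ✗
patient=Kai: ✓ → 42
patient=Alice: ✗
patient=Jude: ✓ → 79
patient=Rosa: ✓ → 21
patient=Yara: ✗
patient=Noor: ✓ → 59
patient=Quinn: ✓ → 3
patient=Eve: ✗
patient=Carmen: ✓ → 78
patient=Ines: ✗
patient=Priya: ✗
patient=Lena: ✗
patient=Sven: ✗
er_avg = (42 + 79 + 21 + 59 + 3 + 78) / 6 = 47

47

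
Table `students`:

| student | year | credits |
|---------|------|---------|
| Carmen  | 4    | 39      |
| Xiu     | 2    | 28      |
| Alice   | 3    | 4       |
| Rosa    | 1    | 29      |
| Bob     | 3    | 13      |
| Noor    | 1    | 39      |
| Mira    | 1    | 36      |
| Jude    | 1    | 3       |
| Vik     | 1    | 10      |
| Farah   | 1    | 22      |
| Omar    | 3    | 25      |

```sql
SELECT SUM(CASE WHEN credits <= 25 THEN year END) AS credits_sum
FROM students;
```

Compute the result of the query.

12

student=Carmen: ✗
student=Xiu: ✗
student=Alice: ✓ → 3
student=Rosa: ✗
student=Bob: ✓ → 3
student=Noor: ✗
student=Mira: ✗
student=Jude: ✓ → 1
student=Vik: ✓ → 1
student=Farah: ✓ → 1
student=Omar: ✓ → 3
credits_sum = 3 + 3 + 1 + 1 + 1 + 3 = 12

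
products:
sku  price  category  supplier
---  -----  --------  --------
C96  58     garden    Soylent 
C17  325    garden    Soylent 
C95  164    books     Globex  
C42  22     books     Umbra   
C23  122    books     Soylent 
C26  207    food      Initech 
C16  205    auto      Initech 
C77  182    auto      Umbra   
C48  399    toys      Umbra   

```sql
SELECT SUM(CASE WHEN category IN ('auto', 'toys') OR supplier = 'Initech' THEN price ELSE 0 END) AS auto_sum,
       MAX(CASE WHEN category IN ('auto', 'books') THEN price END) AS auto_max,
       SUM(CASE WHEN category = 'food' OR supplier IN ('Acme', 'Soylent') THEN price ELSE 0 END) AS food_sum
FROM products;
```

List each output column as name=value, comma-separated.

auto_sum=993, auto_max=205, food_sum=712

[auto_sum: category IN ('auto', 'toys') OR supplier = 'Initech']
sku=C96: ✗
sku=C17: ✗
sku=C95: ✗
sku=C42: ✗
sku=C23: ✗
sku=C26: ✓ → 207
sku=C16: ✓ → 205
sku=C77: ✓ → 182
sku=C48: ✓ → 399
auto_sum = 207 + 205 + 182 + 399 = 993
—
[auto_max: category IN ('auto', 'books')]
sku=C96: ✗
sku=C17: ✗
sku=C95: ✓ → 164
sku=C42: ✓ → 22
sku=C23: ✓ → 122
sku=C26: ✗
sku=C16: ✓ → 205
sku=C77: ✓ → 182
sku=C48: ✗
auto_max = MAX(164, 22, 122, 205, 182) = 205
—
[food_sum: category = 'food' OR supplier IN ('Acme', 'Soylent')]
sku=C96: ✓ → 58
sku=C17: ✓ → 325
sku=C95: ✗
sku=C42: ✗
sku=C23: ✓ → 122
sku=C26: ✓ → 207
sku=C16: ✗
sku=C77: ✗
sku=C48: ✗
food_sum = 58 + 325 + 122 + 207 = 712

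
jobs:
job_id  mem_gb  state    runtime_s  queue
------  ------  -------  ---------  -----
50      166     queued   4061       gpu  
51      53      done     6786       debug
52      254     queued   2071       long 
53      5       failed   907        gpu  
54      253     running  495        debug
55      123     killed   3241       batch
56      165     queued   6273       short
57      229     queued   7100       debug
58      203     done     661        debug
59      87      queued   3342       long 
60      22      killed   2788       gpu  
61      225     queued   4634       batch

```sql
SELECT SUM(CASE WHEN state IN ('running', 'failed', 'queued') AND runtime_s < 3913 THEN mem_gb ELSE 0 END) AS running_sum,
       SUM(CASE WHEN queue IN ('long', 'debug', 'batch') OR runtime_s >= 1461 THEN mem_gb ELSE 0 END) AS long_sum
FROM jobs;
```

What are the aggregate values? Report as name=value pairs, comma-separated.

[running_sum: state IN ('running', 'failed', 'queued') AND runtime_s < 3913]
job_id=50: ✗
job_id=51: ✗
job_id=52: ✓ → 254
job_id=53: ✓ → 5
job_id=54: ✓ → 253
job_id=55: ✗
job_id=56: ✗
job_id=57: ✗
job_id=58: ✗
job_id=59: ✓ → 87
job_id=60: ✗
job_id=61: ✗
running_sum = 254 + 5 + 253 + 87 = 599
—
[long_sum: queue IN ('long', 'debug', 'batch') OR runtime_s >= 1461]
job_id=50: ✓ → 166
job_id=51: ✓ → 53
job_id=52: ✓ → 254
job_id=53: ✗
job_id=54: ✓ → 253
job_id=55: ✓ → 123
job_id=56: ✓ → 165
job_id=57: ✓ → 229
job_id=58: ✓ → 203
job_id=59: ✓ → 87
job_id=60: ✓ → 22
job_id=61: ✓ → 225
long_sum = 166 + 53 + 254 + 253 + 123 + 165 + 229 + 203 + 87 + 22 + 225 = 1780

running_sum=599, long_sum=1780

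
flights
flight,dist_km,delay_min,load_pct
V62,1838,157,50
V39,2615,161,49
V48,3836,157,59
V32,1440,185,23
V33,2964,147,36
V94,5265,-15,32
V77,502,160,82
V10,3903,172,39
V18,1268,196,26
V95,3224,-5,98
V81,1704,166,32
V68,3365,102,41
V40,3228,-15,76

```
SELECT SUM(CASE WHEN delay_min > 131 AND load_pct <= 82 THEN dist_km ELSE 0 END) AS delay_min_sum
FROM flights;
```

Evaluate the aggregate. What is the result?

20070

flight=V62: ✓ → 1838
flight=V39: ✓ → 2615
flight=V48: ✓ → 3836
flight=V32: ✓ → 1440
flight=V33: ✓ → 2964
flight=V94: ✗
flight=V77: ✓ → 502
flight=V10: ✓ → 3903
flight=V18: ✓ → 1268
flight=V95: ✗
flight=V81: ✓ → 1704
flight=V68: ✗
flight=V40: ✗
delay_min_sum = 1838 + 2615 + 3836 + 1440 + 2964 + 502 + 3903 + 1268 + 1704 = 20070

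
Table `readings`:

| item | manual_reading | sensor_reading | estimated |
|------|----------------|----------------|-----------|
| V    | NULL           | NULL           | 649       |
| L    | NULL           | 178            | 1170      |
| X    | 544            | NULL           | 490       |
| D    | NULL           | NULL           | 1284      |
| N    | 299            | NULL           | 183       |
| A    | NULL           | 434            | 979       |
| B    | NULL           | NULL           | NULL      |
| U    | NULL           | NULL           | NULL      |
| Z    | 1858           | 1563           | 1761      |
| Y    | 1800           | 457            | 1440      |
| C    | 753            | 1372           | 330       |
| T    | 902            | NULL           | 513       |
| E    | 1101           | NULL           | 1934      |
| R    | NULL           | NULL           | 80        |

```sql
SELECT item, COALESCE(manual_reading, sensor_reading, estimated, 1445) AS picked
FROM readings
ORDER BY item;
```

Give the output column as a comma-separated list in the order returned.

item=A: manual_reading=NULL, sensor_reading=434 → 434
item=B: manual_reading=NULL, sensor_reading=NULL, estimated=NULL, → literal 1445 → 1445
item=C: manual_reading=753 → 753
item=D: manual_reading=NULL, sensor_reading=NULL, estimated=1284 → 1284
item=E: manual_reading=1101 → 1101
item=L: manual_reading=NULL, sensor_reading=178 → 178
item=N: manual_reading=299 → 299
item=R: manual_reading=NULL, sensor_reading=NULL, estimated=80 → 80
item=T: manual_reading=902 → 902
item=U: manual_reading=NULL, sensor_reading=NULL, estimated=NULL, → literal 1445 → 1445
item=V: manual_reading=NULL, sensor_reading=NULL, estimated=649 → 649
item=X: manual_reading=544 → 544
item=Y: manual_reading=1800 → 1800
item=Z: manual_reading=1858 → 1858

434, 1445, 753, 1284, 1101, 178, 299, 80, 902, 1445, 649, 544, 1800, 1858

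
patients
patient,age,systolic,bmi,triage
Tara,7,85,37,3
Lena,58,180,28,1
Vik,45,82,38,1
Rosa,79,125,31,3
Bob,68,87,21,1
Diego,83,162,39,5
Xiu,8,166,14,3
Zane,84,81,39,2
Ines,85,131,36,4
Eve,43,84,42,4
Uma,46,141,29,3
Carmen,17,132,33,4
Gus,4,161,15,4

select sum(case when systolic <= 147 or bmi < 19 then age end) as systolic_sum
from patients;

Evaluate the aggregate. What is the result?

486

patient=Tara: ✓ → 7
patient=Lena: ✗
patient=Vik: ✓ → 45
patient=Rosa: ✓ → 79
patient=Bob: ✓ → 68
patient=Diego: ✗
patient=Xiu: ✓ → 8
patient=Zane: ✓ → 84
patient=Ines: ✓ → 85
patient=Eve: ✓ → 43
patient=Uma: ✓ → 46
patient=Carmen: ✓ → 17
patient=Gus: ✓ → 4
systolic_sum = 7 + 45 + 79 + 68 + 8 + 84 + 85 + 43 + 46 + 17 + 4 = 486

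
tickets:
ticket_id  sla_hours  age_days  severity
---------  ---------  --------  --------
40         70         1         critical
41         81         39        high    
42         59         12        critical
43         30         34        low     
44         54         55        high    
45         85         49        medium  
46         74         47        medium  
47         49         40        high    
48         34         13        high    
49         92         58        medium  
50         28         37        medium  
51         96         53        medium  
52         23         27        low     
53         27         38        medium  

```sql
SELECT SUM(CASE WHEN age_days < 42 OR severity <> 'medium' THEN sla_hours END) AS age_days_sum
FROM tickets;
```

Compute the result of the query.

ticket_id=40: ✓ → 70
ticket_id=41: ✓ → 81
ticket_id=42: ✓ → 59
ticket_id=43: ✓ → 30
ticket_id=44: ✓ → 54
ticket_id=45: ✗
ticket_id=46: ✗
ticket_id=47: ✓ → 49
ticket_id=48: ✓ → 34
ticket_id=49: ✗
ticket_id=50: ✓ → 28
ticket_id=51: ✗
ticket_id=52: ✓ → 23
ticket_id=53: ✓ → 27
age_days_sum = 70 + 81 + 59 + 30 + 54 + 49 + 34 + 28 + 23 + 27 = 455

455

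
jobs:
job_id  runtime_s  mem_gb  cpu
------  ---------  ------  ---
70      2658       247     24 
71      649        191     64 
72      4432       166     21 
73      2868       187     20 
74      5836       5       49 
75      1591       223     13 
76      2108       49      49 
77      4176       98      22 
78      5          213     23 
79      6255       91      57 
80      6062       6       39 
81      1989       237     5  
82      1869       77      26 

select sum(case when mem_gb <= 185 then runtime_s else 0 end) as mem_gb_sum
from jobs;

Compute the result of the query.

30738

job_id=70: ✗
job_id=71: ✗
job_id=72: ✓ → 4432
job_id=73: ✗
job_id=74: ✓ → 5836
job_id=75: ✗
job_id=76: ✓ → 2108
job_id=77: ✓ → 4176
job_id=78: ✗
job_id=79: ✓ → 6255
job_id=80: ✓ → 6062
job_id=81: ✗
job_id=82: ✓ → 1869
mem_gb_sum = 4432 + 5836 + 2108 + 4176 + 6255 + 6062 + 1869 = 30738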